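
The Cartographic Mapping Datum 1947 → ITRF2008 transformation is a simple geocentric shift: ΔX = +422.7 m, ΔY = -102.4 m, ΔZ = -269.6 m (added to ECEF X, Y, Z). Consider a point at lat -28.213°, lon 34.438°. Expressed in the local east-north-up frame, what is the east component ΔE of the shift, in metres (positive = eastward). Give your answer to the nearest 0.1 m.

At φ = -28.213°, λ = 34.438°: sin φ = -0.472751, cos φ = 0.881196, sin λ = 0.565514, cos λ = 0.824739.
ΔE = −sin λ·ΔX + cos λ·ΔY = −(0.565514)·(422.7) + (0.824739)·(-102.4) = -323.50 m.

ΔE = -323.5 m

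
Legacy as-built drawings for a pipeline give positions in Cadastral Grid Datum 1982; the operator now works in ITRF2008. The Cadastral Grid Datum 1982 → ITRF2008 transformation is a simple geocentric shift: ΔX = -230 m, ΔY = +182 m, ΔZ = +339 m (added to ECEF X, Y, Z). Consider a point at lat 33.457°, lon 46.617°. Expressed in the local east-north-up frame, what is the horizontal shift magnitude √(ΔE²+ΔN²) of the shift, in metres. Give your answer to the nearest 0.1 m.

416.6 m

The local east axis at (φ, λ) is (−sin λ, cos λ, 0), so ΔE = −sin(46.617°)·(-230) + cos(46.617°)·182 = 292.17 m.
The local north axis is (−sin φ cos λ, −sin φ sin λ, cos φ), giving ΔN = 87.096 − 72.924 + 282.828 = 297.00 m.
Horizontal magnitude = √(ΔE² + ΔN²) = √(292.17² + 297.00²) = 416.62 m.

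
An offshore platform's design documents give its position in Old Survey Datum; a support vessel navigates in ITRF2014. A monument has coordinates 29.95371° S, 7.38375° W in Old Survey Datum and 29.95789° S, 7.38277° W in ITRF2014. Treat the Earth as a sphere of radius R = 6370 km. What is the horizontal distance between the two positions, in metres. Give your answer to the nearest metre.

474 m

Δφ = -29.95789° − -29.95371° = -0.00418°; Δλ = -7.38277° − -7.38375° = +0.00098°.
1° along a meridian = πR/180 = 111177 m.
ΔN = Δφ × 111177 = -464.7 m; ΔE = Δλ × 111177 × cos(-29.95371°) = +0.00098 × 111177 × 0.866429 = 94.4 m.
Distance = √(ΔE² + ΔN²) = √(94.4² + (-464.7)²) = 474.2 m.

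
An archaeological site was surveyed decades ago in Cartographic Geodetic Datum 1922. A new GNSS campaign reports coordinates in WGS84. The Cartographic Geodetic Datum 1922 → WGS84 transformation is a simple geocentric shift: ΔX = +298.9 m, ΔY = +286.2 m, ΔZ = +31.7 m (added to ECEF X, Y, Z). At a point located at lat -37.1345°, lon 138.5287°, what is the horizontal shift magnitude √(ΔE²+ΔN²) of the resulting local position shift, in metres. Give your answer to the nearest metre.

412 m

At φ = -37.1345°, λ = 138.5287°: sin φ = -0.603688, cos φ = 0.797221, sin λ = 0.662245, cos λ = -0.749288.
ΔE = −sin λ·ΔX + cos λ·ΔY = −(0.662245)·(298.9) + (-0.749288)·(286.2) = -412.39 m.
ΔN = −sin φ cos λ·ΔX − sin φ sin λ·ΔY + cos φ·ΔZ = −(-0.603688)(-0.749288)(298.9) − (-0.603688)(0.662245)(286.2) + (0.797221)(31.7) = 4.49 m.
Horizontal magnitude = √(ΔE² + ΔN²) = √((-412.39)² + 4.49²) = 412.42 m.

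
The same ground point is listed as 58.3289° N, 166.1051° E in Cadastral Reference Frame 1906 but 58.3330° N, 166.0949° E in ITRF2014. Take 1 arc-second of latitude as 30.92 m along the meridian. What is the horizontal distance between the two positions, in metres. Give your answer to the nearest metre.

Δφ = 58.3330° − 58.3289° = +0.0041°; Δλ = 166.0949° − 166.1051° = -0.0102°.
1° of latitude = 3600 × 30.92 = 111312 m.
ΔN = Δφ × 111312 = 456.4 m; ΔE = Δλ × 111312 × cos(58.3289°) = -0.0102 × 111312 × 0.525042 = -596.1 m.
Distance = √(ΔE² + ΔN²) = √((-596.1)² + 456.4²) = 750.8 m.

751 m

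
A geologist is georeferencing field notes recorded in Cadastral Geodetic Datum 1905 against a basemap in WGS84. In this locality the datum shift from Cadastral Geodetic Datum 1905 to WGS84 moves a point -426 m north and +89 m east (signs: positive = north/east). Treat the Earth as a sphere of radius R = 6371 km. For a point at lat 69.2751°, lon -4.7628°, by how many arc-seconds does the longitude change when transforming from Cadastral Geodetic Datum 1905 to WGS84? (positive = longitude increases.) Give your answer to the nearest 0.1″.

At latitude 69.2751°, cos φ = 0.353881.
One radian of longitude at latitude φ spans R cos φ, so Δλ = ΔE / (R cos φ) = 89.0 / (6371000 × 0.353881) = 3.9475e-05 rad = 8.142″.

Δλ = 8.1″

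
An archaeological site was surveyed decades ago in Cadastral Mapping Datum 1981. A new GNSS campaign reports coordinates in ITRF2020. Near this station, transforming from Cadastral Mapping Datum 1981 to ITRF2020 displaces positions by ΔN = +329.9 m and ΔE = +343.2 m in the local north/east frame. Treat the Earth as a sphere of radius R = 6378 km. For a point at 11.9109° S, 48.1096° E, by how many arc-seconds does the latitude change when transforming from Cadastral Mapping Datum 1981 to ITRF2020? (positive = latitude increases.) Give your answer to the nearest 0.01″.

Δφ = 10.67″

On a sphere of radius R, 1 rad of latitude = R, so Δφ = ΔN / R = 329.9 / 6378000 = 5.1725e-05 rad = 10.669″.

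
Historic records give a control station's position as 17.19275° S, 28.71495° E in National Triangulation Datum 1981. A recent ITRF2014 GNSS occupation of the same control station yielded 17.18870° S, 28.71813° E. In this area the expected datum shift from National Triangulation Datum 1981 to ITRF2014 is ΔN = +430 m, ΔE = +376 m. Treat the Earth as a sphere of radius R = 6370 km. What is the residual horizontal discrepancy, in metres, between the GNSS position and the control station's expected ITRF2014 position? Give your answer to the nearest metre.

43 m

Observed coordinate differences: Δφ = +0.00405°, Δλ = +0.00318°.
Converting to metres (1° lat = 111177 m, cos φ = 0.955316): observed ΔN = 450.3 m, observed ΔE = 337.7 m.
Subtracting the expected shift leaves a residual of 450.3 − (430) = 20.3 m north and 337.7 − (376) = -38.3 m east.
Residual distance = √(20.3² + (-38.3)²) = 43.3 m.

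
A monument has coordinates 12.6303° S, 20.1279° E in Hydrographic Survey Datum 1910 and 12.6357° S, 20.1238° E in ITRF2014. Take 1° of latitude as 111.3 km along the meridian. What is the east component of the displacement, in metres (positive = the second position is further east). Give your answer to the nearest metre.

ΔE = -445 m

Δφ = -12.6357° − -12.6303° = -0.0054°; Δλ = 20.1238° − 20.1279° = -0.0041°.
ΔN = Δφ × 111300 = -601.0 m; ΔE = Δλ × 111300 × cos(-12.6303°) = -0.0041 × 111300 × 0.975801 = -445.3 m.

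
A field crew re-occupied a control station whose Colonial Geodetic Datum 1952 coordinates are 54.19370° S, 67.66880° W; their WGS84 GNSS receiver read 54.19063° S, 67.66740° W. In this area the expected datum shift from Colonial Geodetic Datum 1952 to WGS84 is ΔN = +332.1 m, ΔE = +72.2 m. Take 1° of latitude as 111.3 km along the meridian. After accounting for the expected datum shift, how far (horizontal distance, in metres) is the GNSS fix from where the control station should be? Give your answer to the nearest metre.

21 m

Observed coordinate differences: Δφ = +0.00307°, Δλ = +0.00140°.
Converting to metres (1° lat = 111300 m, cos φ = 0.585047): observed ΔN = 341.7 m, observed ΔE = 91.2 m.
Subtracting the expected shift leaves a residual of 341.7 − (332.1) = 9.6 m north and 91.2 − (72.2) = 19.0 m east.
Residual distance = √(9.6² + 19.0²) = 21.2 m.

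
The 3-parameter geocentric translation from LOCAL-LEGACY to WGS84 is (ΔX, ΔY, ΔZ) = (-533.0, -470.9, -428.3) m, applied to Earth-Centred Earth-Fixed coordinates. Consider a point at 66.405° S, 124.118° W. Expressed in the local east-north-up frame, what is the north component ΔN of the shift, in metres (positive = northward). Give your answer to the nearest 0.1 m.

ΔN = 459.8 m

The local north axis is (−sin φ cos λ, −sin φ sin λ, cos φ), giving ΔN = 273.966 + 357.258 − 171.435 = 459.79 m.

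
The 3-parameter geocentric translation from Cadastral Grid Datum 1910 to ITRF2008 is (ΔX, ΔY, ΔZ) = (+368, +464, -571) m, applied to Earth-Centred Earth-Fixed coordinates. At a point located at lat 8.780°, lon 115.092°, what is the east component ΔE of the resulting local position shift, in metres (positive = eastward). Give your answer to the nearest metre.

ΔE = -530 m

At φ = 8.780°, λ = 115.092°: sin φ = 0.152641, cos φ = 0.988282, sin λ = 0.905628, cos λ = -0.424073.
ΔE = −sin λ·ΔX + cos λ·ΔY = −(0.905628)·(368) + (-0.424073)·(464) = -530.04 m.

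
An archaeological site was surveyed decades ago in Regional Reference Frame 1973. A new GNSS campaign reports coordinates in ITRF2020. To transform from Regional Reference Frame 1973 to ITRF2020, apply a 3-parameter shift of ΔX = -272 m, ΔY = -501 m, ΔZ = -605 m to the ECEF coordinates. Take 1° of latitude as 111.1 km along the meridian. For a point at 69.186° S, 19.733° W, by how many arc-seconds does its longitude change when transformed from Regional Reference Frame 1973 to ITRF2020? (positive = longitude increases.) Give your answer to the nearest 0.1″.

sin φ = -0.934739, cos φ = 0.355335, sin λ = -0.337637, cos λ = 0.941276.
East component: ΔE = −sin λ·ΔX + cos λ·ΔY = −(-0.337637)(-272) + (0.941276)(-501) = -563.42 m.
1° of latitude spans 111100 m; at latitude φ, 1° of longitude spans that × cos φ = 39477.8 m, so Δλ = -563.42 / 39477.8 × 3600 = -51.378″.

Δλ = -51.4″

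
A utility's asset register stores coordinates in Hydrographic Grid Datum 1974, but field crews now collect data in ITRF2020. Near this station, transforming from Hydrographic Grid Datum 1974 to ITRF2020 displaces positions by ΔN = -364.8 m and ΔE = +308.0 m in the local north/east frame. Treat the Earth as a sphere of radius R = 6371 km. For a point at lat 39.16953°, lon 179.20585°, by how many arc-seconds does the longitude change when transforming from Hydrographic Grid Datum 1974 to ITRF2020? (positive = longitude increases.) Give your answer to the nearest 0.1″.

Δλ = 12.9″

At latitude 39.16953°, cos φ = 0.775280.
One radian of longitude at latitude φ spans R cos φ, so Δλ = ΔE / (R cos φ) = 308.0 / (6371000 × 0.775280) = 6.2357e-05 rad = 12.862″.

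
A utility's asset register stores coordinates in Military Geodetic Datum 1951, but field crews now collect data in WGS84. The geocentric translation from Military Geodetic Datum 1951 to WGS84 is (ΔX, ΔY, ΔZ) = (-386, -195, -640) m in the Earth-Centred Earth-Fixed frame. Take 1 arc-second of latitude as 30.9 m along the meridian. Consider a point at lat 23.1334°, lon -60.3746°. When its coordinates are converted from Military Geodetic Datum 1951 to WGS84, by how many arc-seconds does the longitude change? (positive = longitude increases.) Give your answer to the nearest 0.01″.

Δλ = -15.20″

sin φ = 0.392873, cos φ = 0.919593, sin λ = -0.869276, cos λ = 0.494327.
East component: ΔE = −sin λ·ΔX + cos λ·ΔY = −(-0.869276)(-386) + (0.494327)(-195) = -431.93 m.
1° of latitude spans 3600 × 30.90 = 111240 m; at latitude φ, 1° of longitude spans that × cos φ = 102295.5 m, so Δλ = -431.93 / 102295.5 × 3600 = -15.201″.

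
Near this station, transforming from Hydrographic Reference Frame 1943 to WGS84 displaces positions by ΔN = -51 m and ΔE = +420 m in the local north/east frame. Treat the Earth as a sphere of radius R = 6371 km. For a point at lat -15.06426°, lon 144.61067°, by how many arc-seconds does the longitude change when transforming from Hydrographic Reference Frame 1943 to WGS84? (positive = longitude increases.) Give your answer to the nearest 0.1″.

Δλ = 14.1″

At latitude -15.06426°, cos φ = 0.965635.
One radian of longitude at latitude φ spans R cos φ, so Δλ = ΔE / (R cos φ) = 420.0 / (6371000 × 0.965635) = 6.8270e-05 rad = 14.082″.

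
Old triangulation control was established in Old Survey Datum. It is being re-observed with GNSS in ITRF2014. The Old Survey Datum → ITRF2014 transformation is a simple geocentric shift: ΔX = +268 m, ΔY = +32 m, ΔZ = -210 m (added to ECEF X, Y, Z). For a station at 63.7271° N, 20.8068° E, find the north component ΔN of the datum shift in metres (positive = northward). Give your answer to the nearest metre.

The local north axis is (−sin φ cos λ, −sin φ sin λ, cos φ), giving ΔN = -224.642 − 10.193 − 92.956 = -327.79 m.

ΔN = -328 m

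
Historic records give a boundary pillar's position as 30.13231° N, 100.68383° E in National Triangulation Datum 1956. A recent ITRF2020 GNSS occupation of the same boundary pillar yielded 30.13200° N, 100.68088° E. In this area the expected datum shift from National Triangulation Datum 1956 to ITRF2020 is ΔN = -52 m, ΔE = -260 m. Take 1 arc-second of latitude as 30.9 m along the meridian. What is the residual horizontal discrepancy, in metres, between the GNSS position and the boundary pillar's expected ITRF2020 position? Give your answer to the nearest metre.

Observed coordinate differences: Δφ = -0.00031°, Δλ = -0.00295°.
Converting to metres (1° lat = 111240 m, cos φ = 0.864868): observed ΔN = -34.5 m, observed ΔE = -283.8 m.
Subtracting the expected shift leaves a residual of -34.5 − (-52) = 17.5 m north and -283.8 − (-260) = -23.8 m east.
Residual distance = √(17.5² + (-23.8)²) = 29.6 m.

30 m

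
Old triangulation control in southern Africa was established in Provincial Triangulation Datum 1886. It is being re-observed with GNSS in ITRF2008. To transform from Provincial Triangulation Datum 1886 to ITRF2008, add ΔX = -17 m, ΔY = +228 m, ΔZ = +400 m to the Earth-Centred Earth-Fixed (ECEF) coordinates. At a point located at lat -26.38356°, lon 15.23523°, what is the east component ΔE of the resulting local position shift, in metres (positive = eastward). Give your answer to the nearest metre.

The local east axis at (φ, λ) is (−sin λ, cos λ, 0), so ΔE = −sin(15.23523°)·(-17) + cos(15.23523°)·228 = 224.45 m.

ΔE = 224 m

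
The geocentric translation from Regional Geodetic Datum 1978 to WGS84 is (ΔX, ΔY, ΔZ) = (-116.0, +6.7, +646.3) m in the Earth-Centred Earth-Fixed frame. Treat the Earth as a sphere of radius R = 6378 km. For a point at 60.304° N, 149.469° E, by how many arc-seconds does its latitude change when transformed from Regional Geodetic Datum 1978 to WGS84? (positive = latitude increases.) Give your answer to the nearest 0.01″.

sin φ = 0.868666, cos φ = 0.495398, sin λ = 0.508004, cos λ = -0.861354.
North component: ΔN = −sin φ cos λ·ΔX − sin φ sin λ·ΔY + cos φ·ΔZ = −(0.868666)(-0.861354)(-116.0) − (0.868666)(0.508004)(6.7) + (0.495398)(646.3) = 230.42 m.
1° of latitude spans πR/180 = 111317 m, so Δφ = 230.42 / 111317 × 3600 = 7.452″.

Δφ = 7.45″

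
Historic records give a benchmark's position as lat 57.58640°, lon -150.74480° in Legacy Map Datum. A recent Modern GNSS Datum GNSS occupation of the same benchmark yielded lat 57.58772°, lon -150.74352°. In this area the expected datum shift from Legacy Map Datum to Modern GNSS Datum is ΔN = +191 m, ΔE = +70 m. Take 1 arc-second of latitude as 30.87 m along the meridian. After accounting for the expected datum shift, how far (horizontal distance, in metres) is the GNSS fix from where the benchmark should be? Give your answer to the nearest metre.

Observed coordinate differences: Δφ = +0.00132°, Δλ = +0.00128°.
Converting to metres (1° lat = 111132 m, cos φ = 0.536027): observed ΔN = 146.7 m, observed ΔE = 76.2 m.
Subtracting the expected shift leaves a residual of 146.7 − (191) = -44.3 m north and 76.2 − (70) = 6.2 m east.
Residual distance = √((-44.3)² + 6.2²) = 44.7 m.

45 m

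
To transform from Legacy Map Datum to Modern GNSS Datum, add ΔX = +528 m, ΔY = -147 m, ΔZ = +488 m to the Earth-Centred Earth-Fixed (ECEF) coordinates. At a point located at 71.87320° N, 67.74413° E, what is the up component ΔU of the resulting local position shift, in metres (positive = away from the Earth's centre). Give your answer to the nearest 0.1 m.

At φ = 71.87320°, λ = 67.74413°: sin φ = 0.950370, cos φ = 0.311121, sin λ = 0.925502, cos λ = 0.378743.
ΔU = cos φ cos λ·ΔX + cos φ sin λ·ΔY + sin φ·ΔZ = (0.311121)(0.378743)(528) + (0.311121)(0.925502)(-147) + (0.950370)(488) = 483.67 m.

ΔU = 483.7 m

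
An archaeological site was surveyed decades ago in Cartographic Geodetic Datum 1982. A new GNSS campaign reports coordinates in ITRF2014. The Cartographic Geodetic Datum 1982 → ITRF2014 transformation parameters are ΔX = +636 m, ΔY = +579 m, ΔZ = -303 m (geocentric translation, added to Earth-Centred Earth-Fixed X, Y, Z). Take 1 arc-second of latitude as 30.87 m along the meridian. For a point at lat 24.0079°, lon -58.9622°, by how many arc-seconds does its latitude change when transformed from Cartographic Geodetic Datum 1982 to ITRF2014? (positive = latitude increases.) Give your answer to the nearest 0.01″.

sin φ = 0.406863, cos φ = 0.913489, sin λ = -0.856827, cos λ = 0.515603.
North component: ΔN = −sin φ cos λ·ΔX − sin φ sin λ·ΔY + cos φ·ΔZ = −(0.406863)(0.515603)(636) − (0.406863)(-0.856827)(579) + (0.913489)(-303) = -208.36 m.
1° of latitude spans 3600 × 30.87 = 111132 m, so Δφ = -208.36 / 111132 × 3600 = -6.750″.

Δφ = -6.75″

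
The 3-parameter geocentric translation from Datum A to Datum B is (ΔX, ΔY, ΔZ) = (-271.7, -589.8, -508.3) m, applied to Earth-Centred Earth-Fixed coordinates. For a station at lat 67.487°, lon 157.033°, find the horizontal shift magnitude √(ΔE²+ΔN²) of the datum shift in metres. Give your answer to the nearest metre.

At φ = 67.487°, λ = 157.033°: sin φ = 0.923793, cos φ = 0.382893, sin λ = 0.390201, cos λ = -0.920730.
ΔE = −sin λ·ΔX + cos λ·ΔY = −(0.390201)·(-271.7) + (-0.920730)·(-589.8) = 649.06 m.
ΔN = −sin φ cos λ·ΔX − sin φ sin λ·ΔY + cos φ·ΔZ = −(0.923793)(-0.920730)(-271.7) − (0.923793)(0.390201)(-589.8) + (0.382893)(-508.3) = -213.12 m.
Horizontal magnitude = √(ΔE² + ΔN²) = √(649.06² + (-213.12)²) = 683.16 m.

683 m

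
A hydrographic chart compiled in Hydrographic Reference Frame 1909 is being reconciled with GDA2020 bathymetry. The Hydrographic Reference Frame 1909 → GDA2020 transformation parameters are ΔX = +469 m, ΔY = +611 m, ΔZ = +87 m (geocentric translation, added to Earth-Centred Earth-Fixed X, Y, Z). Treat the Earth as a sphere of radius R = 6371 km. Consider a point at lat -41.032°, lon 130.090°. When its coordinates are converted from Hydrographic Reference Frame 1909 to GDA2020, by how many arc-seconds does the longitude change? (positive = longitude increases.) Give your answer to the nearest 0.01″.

sin φ = -0.656480, cos φ = 0.754343, sin λ = 0.765034, cos λ = -0.643990.
East component: ΔE = −sin λ·ΔX + cos λ·ΔY = −(0.765034)(469) + (-0.643990)(611) = -752.28 m.
1° of latitude spans πR/180 = 111195 m; at latitude φ, 1° of longitude spans that × cos φ = 83879.1 m, so Δλ = -752.28 / 83879.1 × 3600 = -32.287″.

Δλ = -32.29″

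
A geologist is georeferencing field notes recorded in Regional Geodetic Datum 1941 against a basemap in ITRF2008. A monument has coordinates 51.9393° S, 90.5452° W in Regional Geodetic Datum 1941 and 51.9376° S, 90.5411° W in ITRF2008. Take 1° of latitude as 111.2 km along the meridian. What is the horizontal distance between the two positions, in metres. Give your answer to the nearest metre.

339 m

Δφ = -51.9376° − -51.9393° = +0.0017°; Δλ = -90.5411° − -90.5452° = +0.0041°.
ΔN = Δφ × 111200 = 189.0 m; ΔE = Δλ × 111200 × cos(-51.9393°) = +0.0041 × 111200 × 0.616496 = 281.1 m.
Distance = √(ΔE² + ΔN²) = √(281.1² + 189.0²) = 338.7 m.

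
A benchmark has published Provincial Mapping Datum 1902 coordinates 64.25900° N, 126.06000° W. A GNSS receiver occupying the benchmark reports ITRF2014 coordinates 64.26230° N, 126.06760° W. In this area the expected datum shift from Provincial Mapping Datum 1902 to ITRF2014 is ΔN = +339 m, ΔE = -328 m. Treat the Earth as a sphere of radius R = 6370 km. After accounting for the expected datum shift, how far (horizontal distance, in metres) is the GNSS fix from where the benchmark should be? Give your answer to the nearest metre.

48 m

Observed coordinate differences: Δφ = +0.00330°, Δλ = -0.00760°.
Converting to metres (1° lat = 111177 m, cos φ = 0.434304): observed ΔN = 366.9 m, observed ΔE = -367.0 m.
Subtracting the expected shift leaves a residual of 366.9 − (339) = 27.9 m north and -367.0 − (-328) = -39.0 m east.
Residual distance = √(27.9² + (-39.0)²) = 47.9 m.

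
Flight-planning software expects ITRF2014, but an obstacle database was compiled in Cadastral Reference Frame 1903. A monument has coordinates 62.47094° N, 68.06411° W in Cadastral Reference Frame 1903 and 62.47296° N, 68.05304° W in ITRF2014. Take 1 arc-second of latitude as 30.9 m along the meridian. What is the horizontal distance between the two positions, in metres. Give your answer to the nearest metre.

612 m

Δφ = 62.47296° − 62.47094° = +0.00202°; Δλ = -68.05304° − -68.06411° = +0.01107°.
1° of latitude = 3600 × 30.90 = 111240 m.
ΔN = Δφ × 111240 = 224.7 m; ΔE = Δλ × 111240 × cos(62.47094°) = +0.01107 × 111240 × 0.462198 = 569.2 m.
Distance = √(ΔE² + ΔN²) = √(569.2² + 224.7²) = 611.9 m.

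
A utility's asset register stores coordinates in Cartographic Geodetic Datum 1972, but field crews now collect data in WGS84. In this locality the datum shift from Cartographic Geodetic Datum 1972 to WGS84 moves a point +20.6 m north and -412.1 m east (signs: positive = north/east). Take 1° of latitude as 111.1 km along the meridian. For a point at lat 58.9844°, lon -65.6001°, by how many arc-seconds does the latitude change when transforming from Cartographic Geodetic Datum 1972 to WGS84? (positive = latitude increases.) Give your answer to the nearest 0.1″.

1° of latitude = 111.1 km, so Δφ = 20.6 / 111100 = 0.0001854° = 0.668″.

Δφ = 0.7″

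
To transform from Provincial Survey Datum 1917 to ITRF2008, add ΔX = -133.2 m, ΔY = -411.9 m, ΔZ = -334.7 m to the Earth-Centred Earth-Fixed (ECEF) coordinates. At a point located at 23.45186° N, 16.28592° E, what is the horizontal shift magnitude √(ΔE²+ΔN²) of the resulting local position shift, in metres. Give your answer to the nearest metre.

At φ = 23.45186°, λ = 16.28592°: sin φ = 0.397978, cos φ = 0.917395, sin λ = 0.280431, cos λ = 0.959874.
ΔE = −sin λ·ΔX + cos λ·ΔY = −(0.280431)·(-133.2) + (0.959874)·(-411.9) = -358.02 m.
ΔN = −sin φ cos λ·ΔX − sin φ sin λ·ΔY + cos φ·ΔZ = −(0.397978)(0.959874)(-133.2) − (0.397978)(0.280431)(-411.9) + (0.917395)(-334.7) = -210.20 m.
Horizontal magnitude = √(ΔE² + ΔN²) = √((-358.02)² + (-210.20)²) = 415.16 m.

415 m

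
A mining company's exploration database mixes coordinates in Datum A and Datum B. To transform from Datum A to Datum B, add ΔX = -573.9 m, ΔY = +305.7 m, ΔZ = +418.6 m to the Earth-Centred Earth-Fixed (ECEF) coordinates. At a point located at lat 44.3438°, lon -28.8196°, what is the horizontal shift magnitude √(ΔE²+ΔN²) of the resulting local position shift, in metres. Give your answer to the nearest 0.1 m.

753.9 m

At φ = 44.3438°, λ = -28.8196°: sin φ = 0.698962, cos φ = 0.715159, sin λ = -0.482053, cos λ = 0.876142.
ΔE = −sin λ·ΔX + cos λ·ΔY = −(-0.482053)·(-573.9) + (0.876142)·(305.7) = -8.81 m.
ΔN = −sin φ cos λ·ΔX − sin φ sin λ·ΔY + cos φ·ΔZ = −(0.698962)(0.876142)(-573.9) − (0.698962)(-0.482053)(305.7) + (0.715159)(418.6) = 753.82 m.
Horizontal magnitude = √(ΔE² + ΔN²) = √((-8.81)² + 753.82²) = 753.87 m.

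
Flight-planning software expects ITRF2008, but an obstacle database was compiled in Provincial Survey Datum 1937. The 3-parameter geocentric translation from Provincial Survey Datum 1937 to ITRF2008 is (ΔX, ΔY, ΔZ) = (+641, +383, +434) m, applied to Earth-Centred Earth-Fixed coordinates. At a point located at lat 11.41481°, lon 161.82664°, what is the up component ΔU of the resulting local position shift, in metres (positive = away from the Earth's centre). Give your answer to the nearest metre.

ΔU = -394 m

At φ = 11.41481°, λ = 161.82664°: sin φ = 0.197911, cos φ = 0.980220, sin λ = 0.311893, cos λ = -0.950117.
ΔU = cos φ cos λ·ΔX + cos φ sin λ·ΔY + sin φ·ΔZ = (0.980220)(-0.950117)(641) + (0.980220)(0.311893)(383) + (0.197911)(434) = -393.99 m.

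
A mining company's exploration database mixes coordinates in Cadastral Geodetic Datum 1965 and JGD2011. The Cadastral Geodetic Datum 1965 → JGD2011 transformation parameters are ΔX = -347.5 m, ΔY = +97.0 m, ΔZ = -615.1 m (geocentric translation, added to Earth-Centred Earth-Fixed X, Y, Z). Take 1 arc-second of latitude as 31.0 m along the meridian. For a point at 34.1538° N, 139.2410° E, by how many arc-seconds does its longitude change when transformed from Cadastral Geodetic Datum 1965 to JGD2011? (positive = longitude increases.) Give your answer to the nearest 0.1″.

Δλ = 6.0″

sin φ = 0.561416, cos φ = 0.827534, sin λ = 0.652879, cos λ = -0.757462.
East component: ΔE = −sin λ·ΔX + cos λ·ΔY = −(0.652879)(-347.5) + (-0.757462)(97.0) = 153.40 m.
1° of latitude spans 3600 × 31.00 = 111600 m; at latitude φ, 1° of longitude spans that × cos φ = 92352.7 m, so Δλ = 153.40 / 92352.7 × 3600 = 5.980″.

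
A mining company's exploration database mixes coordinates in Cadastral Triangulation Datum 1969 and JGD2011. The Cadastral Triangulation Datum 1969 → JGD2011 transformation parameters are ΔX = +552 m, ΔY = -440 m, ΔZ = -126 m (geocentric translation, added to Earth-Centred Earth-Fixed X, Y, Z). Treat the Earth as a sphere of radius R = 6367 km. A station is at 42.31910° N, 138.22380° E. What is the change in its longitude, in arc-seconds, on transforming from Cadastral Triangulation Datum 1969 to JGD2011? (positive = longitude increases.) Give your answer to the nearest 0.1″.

sin φ = 0.673259, cos φ = 0.739407, sin λ = 0.666223, cos λ = -0.745753.
East component: ΔE = −sin λ·ΔX + cos λ·ΔY = −(0.666223)(552) + (-0.745753)(-440) = -39.62 m.
1° of latitude spans πR/180 = 111125 m; at latitude φ, 1° of longitude spans that × cos φ = 82166.7 m, so Δλ = -39.62 / 82166.7 × 3600 = -1.736″.

Δλ = -1.7″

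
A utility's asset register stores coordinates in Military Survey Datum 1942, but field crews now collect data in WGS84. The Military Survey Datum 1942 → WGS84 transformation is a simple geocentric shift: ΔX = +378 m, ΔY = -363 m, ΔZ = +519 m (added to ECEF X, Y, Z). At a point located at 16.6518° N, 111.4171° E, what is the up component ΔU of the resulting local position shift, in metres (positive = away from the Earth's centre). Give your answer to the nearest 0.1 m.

At φ = 16.6518°, λ = 111.4171°: sin φ = 0.286555, cos φ = 0.958064, sin λ = 0.930947, cos λ = -0.365155.
ΔU = cos φ cos λ·ΔX + cos φ sin λ·ΔY + sin φ·ΔZ = (0.958064)(-0.365155)(378) + (0.958064)(0.930947)(-363) + (0.286555)(519) = -307.28 m.

ΔU = -307.3 m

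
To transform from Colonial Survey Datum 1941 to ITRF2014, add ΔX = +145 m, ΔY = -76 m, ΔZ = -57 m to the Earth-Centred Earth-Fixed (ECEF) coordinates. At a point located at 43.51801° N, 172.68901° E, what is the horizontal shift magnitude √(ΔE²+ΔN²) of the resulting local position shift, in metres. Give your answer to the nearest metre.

The local east axis at (φ, λ) is (−sin λ, cos λ, 0), so ΔE = −sin(172.68901°)·145 + cos(172.68901°)·(-76) = 56.93 m.
The local north axis is (−sin φ cos λ, −sin φ sin λ, cos φ), giving ΔN = 99.033 + 6.660 − 41.334 = 64.36 m.
Horizontal magnitude = √(ΔE² + ΔN²) = √(56.93² + 64.36²) = 85.92 m.

86 m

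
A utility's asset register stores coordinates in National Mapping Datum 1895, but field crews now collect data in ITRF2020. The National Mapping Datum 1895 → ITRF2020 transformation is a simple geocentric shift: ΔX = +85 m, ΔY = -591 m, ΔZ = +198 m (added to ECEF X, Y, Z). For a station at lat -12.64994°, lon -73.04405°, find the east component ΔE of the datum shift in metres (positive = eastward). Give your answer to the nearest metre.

ΔE = -91 m

At φ = -12.64994°, λ = -73.04405°: sin φ = -0.218994, cos φ = 0.975726, sin λ = -0.956529, cos λ = 0.291636.
ΔE = −sin λ·ΔX + cos λ·ΔY = −(-0.956529)·(85) + (0.291636)·(-591) = -91.05 m.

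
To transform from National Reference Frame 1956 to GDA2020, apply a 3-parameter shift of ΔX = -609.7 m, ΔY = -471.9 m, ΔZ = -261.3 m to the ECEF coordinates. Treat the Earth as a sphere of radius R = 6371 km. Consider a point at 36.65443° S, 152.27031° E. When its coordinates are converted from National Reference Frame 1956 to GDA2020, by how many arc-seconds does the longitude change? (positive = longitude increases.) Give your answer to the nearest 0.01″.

sin φ = -0.596987, cos φ = 0.802251, sin λ = 0.465301, cos λ = -0.885153.
East component: ΔE = −sin λ·ΔX + cos λ·ΔY = −(0.465301)(-609.7) + (-0.885153)(-471.9) = 701.40 m.
1° of latitude spans πR/180 = 111195 m; at latitude φ, 1° of longitude spans that × cos φ = 89206.2 m, so Δλ = 701.40 / 89206.2 × 3600 = 28.306″.

Δλ = 28.31″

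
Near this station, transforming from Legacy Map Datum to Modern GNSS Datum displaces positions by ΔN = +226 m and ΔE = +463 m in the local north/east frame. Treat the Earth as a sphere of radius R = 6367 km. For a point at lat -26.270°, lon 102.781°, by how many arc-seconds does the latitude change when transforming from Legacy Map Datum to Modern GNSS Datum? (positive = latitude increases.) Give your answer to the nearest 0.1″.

On a sphere of radius R, 1 rad of latitude = R, so Δφ = ΔN / R = 226.0 / 6367000 = 3.5496e-05 rad = 7.321″.

Δφ = 7.3″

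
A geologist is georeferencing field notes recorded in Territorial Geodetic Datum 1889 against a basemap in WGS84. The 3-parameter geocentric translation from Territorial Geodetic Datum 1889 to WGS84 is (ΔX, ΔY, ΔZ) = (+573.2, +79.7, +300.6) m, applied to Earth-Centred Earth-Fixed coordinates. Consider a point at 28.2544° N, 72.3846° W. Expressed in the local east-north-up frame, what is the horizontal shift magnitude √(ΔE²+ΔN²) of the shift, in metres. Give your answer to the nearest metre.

611 m

At φ = 28.2544°, λ = -72.3846°: sin φ = 0.473387, cos φ = 0.880854, sin λ = -0.953109, cos λ = 0.302626.
ΔE = −sin λ·ΔX + cos λ·ΔY = −(-0.953109)·(573.2) + (0.302626)·(79.7) = 570.44 m.
ΔN = −sin φ cos λ·ΔX − sin φ sin λ·ΔY + cos φ·ΔZ = −(0.473387)(0.302626)(573.2) − (0.473387)(-0.953109)(79.7) + (0.880854)(300.6) = 218.63 m.
Horizontal magnitude = √(ΔE² + ΔN²) = √(570.44² + 218.63²) = 610.90 m.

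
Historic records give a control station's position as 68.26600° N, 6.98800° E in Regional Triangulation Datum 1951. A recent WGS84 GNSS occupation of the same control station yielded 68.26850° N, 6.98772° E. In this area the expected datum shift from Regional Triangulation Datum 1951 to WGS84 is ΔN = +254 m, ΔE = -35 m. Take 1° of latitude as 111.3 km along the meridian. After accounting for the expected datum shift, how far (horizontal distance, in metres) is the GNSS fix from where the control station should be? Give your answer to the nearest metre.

Observed coordinate differences: Δφ = +0.00250°, Δλ = -0.00028°.
Converting to metres (1° lat = 111300 m, cos φ = 0.370298): observed ΔN = 278.2 m, observed ΔE = -11.5 m.
Subtracting the expected shift leaves a residual of 278.2 − (254) = 24.2 m north and -11.5 − (-35) = 23.5 m east.
Residual distance = √(24.2² + 23.5²) = 33.7 m.

34 m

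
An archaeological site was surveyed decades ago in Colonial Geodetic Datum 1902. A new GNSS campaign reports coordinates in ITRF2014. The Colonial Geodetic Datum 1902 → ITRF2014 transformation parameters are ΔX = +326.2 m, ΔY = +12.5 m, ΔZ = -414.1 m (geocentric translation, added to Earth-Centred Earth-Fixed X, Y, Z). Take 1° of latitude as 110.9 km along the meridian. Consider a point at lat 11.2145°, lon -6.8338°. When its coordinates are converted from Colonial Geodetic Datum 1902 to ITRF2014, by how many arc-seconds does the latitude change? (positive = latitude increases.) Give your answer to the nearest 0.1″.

Δφ = -15.2″

sin φ = 0.194483, cos φ = 0.980906, sin λ = -0.118990, cos λ = 0.992895.
North component: ΔN = −sin φ cos λ·ΔX − sin φ sin λ·ΔY + cos φ·ΔZ = −(0.194483)(0.992895)(326.2) − (0.194483)(-0.118990)(12.5) + (0.980906)(-414.1) = -468.89 m.
1° of latitude spans 110900 m, so Δφ = -468.89 / 110900 × 3600 = -15.221″.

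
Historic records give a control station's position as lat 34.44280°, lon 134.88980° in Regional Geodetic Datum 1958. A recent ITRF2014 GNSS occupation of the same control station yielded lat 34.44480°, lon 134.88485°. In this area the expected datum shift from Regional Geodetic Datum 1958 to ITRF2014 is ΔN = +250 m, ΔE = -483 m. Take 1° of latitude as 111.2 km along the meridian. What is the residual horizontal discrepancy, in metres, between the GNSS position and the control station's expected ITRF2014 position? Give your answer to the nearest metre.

Observed coordinate differences: Δφ = +0.00200°, Δλ = -0.00495°.
Converting to metres (1° lat = 111200 m, cos φ = 0.824691): observed ΔN = 222.4 m, observed ΔE = -453.9 m.
Subtracting the expected shift leaves a residual of 222.4 − (250) = -27.6 m north and -453.9 − (-483) = 29.1 m east.
Residual distance = √((-27.6)² + 29.1²) = 40.1 m.

40 m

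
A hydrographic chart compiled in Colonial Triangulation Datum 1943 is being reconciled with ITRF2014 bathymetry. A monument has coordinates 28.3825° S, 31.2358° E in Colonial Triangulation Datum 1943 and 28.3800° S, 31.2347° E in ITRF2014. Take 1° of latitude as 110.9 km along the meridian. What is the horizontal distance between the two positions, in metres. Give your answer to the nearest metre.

297 m

Δφ = -28.3800° − -28.3825° = +0.0025°; Δλ = 31.2347° − 31.2358° = -0.0011°.
ΔN = Δφ × 110900 = 277.3 m; ΔE = Δλ × 110900 × cos(-28.3825°) = -0.0011 × 110900 × 0.879794 = -107.3 m.
Distance = √(ΔE² + ΔN²) = √((-107.3)² + 277.3²) = 297.3 m.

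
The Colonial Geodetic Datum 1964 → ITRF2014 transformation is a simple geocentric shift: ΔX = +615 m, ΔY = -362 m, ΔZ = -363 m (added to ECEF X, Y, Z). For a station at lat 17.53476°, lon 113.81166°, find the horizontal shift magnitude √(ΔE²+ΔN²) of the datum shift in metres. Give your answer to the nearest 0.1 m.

At φ = 17.53476°, λ = 113.81166°: sin φ = 0.301284, cos φ = 0.953534, sin λ = 0.914878, cos λ = -0.403731.
ΔE = −sin λ·ΔX + cos λ·ΔY = −(0.914878)·(615) + (-0.403731)·(-362) = -416.50 m.
ΔN = −sin φ cos λ·ΔX − sin φ sin λ·ΔY + cos φ·ΔZ = −(0.301284)(-0.403731)(615) − (0.301284)(0.914878)(-362) + (0.953534)(-363) = -171.54 m.
Horizontal magnitude = √(ΔE² + ΔN²) = √((-416.50)² + (-171.54)²) = 450.44 m.

450.4 m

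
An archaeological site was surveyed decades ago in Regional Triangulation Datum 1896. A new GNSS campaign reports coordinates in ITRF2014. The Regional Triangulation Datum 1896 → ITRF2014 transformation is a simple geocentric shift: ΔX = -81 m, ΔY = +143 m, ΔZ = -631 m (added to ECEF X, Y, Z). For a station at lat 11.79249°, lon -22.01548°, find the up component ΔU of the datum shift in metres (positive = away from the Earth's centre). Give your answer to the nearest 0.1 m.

At φ = 11.79249°, λ = -22.01548°: sin φ = 0.204368, cos φ = 0.978894, sin λ = -0.374857, cos λ = 0.927083.
ΔU = cos φ cos λ·ΔX + cos φ sin λ·ΔY + sin φ·ΔZ = (0.978894)(0.927083)(-81) + (0.978894)(-0.374857)(143) + (0.204368)(-631) = -254.94 m.

ΔU = -254.9 m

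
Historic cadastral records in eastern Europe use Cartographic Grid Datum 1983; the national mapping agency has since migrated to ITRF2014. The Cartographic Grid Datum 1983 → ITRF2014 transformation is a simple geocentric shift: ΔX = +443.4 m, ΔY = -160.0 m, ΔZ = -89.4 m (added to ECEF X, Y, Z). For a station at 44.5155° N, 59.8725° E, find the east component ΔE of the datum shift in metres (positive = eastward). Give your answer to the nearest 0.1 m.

ΔE = -463.8 m

The local east axis at (φ, λ) is (−sin λ, cos λ, 0), so ΔE = −sin(59.8725°)·443.4 + cos(59.8725°)·(-160.0) = -463.81 m.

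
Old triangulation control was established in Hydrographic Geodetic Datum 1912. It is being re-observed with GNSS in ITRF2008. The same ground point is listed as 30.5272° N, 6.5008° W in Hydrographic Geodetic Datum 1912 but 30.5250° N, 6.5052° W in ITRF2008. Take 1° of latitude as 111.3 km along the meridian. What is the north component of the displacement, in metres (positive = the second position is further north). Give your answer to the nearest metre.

ΔN = -245 m

Δφ = 30.5250° − 30.5272° = -0.0022°; Δλ = -6.5052° − -6.5008° = -0.0044°.
ΔN = Δφ × 111300 = -244.9 m; ΔE = Δλ × 111300 × cos(30.5272°) = -0.0044 × 111300 × 0.861388 = -421.8 m.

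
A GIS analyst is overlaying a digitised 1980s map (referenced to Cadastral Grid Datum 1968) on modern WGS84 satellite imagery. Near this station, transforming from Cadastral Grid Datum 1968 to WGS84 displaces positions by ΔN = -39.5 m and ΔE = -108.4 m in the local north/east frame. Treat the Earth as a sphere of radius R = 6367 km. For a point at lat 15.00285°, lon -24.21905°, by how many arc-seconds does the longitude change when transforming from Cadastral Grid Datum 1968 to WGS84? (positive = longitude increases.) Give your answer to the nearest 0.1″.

At latitude 15.00285°, cos φ = 0.965913.
One radian of longitude at latitude φ spans R cos φ, so Δλ = ΔE / (R cos φ) = -108.4 / (6367000 × 0.965913) = -1.7626e-05 rad = -3.636″.

Δλ = -3.6″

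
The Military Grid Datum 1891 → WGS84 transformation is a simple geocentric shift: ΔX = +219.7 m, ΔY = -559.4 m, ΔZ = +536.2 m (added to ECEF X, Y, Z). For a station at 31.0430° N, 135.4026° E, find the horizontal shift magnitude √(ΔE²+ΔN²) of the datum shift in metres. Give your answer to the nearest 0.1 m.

781.7 m

At φ = 31.0430°, λ = 135.4026°: sin φ = 0.515681, cos φ = 0.856781, sin λ = 0.702121, cos λ = -0.712058.
ΔE = −sin λ·ΔX + cos λ·ΔY = −(0.702121)·(219.7) + (-0.712058)·(-559.4) = 244.07 m.
ΔN = −sin φ cos λ·ΔX − sin φ sin λ·ΔY + cos φ·ΔZ = −(0.515681)(-0.712058)(219.7) − (0.515681)(0.702121)(-559.4) + (0.856781)(536.2) = 742.62 m.
Horizontal magnitude = √(ΔE² + ΔN²) = √(244.07² + 742.62²) = 781.70 m.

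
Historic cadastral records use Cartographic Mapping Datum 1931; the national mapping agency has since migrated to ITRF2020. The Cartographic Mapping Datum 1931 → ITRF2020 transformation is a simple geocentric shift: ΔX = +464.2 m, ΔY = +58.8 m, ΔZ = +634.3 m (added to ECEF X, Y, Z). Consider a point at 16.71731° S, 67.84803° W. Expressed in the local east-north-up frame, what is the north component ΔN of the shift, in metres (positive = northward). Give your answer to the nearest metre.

ΔN = 642 m

At φ = -16.71731°, λ = -67.84803°: sin φ = -0.287650, cos φ = 0.957736, sin λ = -0.926187, cos λ = 0.377065.
ΔN = −sin φ cos λ·ΔX − sin φ sin λ·ΔY + cos φ·ΔZ = −(-0.287650)(0.377065)(464.2) − (-0.287650)(-0.926187)(58.8) + (0.957736)(634.3) = 642.17 m.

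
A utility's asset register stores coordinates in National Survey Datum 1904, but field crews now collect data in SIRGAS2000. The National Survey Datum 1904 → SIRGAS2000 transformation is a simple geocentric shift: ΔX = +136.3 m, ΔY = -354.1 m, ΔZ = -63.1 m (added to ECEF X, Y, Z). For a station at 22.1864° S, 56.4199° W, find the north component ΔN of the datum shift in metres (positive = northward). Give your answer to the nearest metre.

ΔN = 81 m

The local north axis is (−sin φ cos λ, −sin φ sin λ, cos φ), giving ΔN = 28.468 + 111.400 − 58.428 = 81.44 m.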